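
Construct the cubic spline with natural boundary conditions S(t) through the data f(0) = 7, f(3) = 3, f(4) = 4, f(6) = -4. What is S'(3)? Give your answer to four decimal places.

Let σ_i = S''(x_i). Step sizes h_i = 3, 1, 2; slopes of the chords Δ_i = (y_(i+1) - y_i)/h_i = -4/3, 1, -4.
  3·σ_0 + 8·σ_1 + 1·σ_2 = 6(Δ_1 - Δ_0) = 14
  1·σ_1 + 6·σ_2 + 2·σ_3 = 6(Δ_2 - Δ_1) = -30
Natural end conditions: σ_0 = σ_3 = 0.
Forward elimination and back-substitution give σ_0 = 0, σ_1 = 114/47, σ_2 = -254/47, σ_3 = 0.
On [3, 4], S'(t) = b_1 + 2c_1·(t - 3) + 3d_1·(t - 3)² with b_1 = Δ_1 - h_1(2σ_1 + σ_2)/6 = 154/141, c_1 = σ_1/2 = 57/47, d_1 = (σ_2 - σ_1)/(6h_1) = -184/141. So S'(3) = 154/141.

1.0922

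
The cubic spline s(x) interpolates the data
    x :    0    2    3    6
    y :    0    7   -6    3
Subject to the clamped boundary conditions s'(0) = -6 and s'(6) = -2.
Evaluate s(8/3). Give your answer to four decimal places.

Write M_i for s''(x_i). With h_i = 2, 1, 3 and divided differences Δ_i = 7/2, -13, 3, the continuity of s' gives the tridiagonal system
  2·M_0 + 6·M_1 + 1·M_2 = 6(Δ_1 - Δ_0) = -99
  1·M_1 + 8·M_2 + 3·M_3 = 6(Δ_2 - Δ_1) = 96
Clamped end conditions give two more equations: 2h_0·M_0 + h_0·M_1 = 6(Δ_0 - s'(0)) = 57 and h_2·M_2 + 2h_2·M_3 = 6(s'(6) - Δ_2) = -30.
Solving the tridiagonal system: M_0 = 175/6, M_1 = -179/6, M_2 = 65/3, M_3 = -95/6.
On [2, 3], s(x) = 7 - 20/3·(x - 2) - 179/12·(x - 2)² + 103/12·(x - 2)³.
With (x - 2) = 2/3: s(8/3) = -124/81.

-1.5309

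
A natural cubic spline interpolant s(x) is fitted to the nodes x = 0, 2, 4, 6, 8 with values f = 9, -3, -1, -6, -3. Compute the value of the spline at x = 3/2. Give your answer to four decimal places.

Write M_i for s''(x_i). With h_i = 2, 2, 2, 2 and divided differences Δ_i = -6, 1, -5/2, 3/2, the continuity of s' gives the tridiagonal system
  2·M_0 + 8·M_1 + 2·M_2 = 6(Δ_1 - Δ_0) = 42
  2·M_1 + 8·M_2 + 2·M_3 = 6(Δ_2 - Δ_1) = -21
  2·M_2 + 8·M_3 + 2·M_4 = 6(Δ_3 - Δ_2) = 24
Natural end conditions: M_0 = M_4 = 0.
Solving the tridiagonal system: M_0 = 0, M_1 = 369/56, M_2 = -75/14, M_3 = 243/56, M_4 = 0.
On [0, 2], s(x) = 9 - 459/56·x + 0·x² + 123/224·x³.
With x = 3/2: s(3/2) = -369/256.

-1.4414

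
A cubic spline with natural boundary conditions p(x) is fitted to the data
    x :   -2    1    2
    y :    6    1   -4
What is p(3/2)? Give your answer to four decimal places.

-1.3438

With m_i denoting the second derivative at x_i, h_i = 3, 1, and Δ_i = (y_(i+1) − y_i)/h_i = -5/3, -5:
  3·m_0 + 8·m_1 + 1·m_2 = 6(Δ_1 - Δ_0) = -20
Natural end conditions: m_0 = m_2 = 0.
Forward elimination and back-substitution give m_0 = 0, m_1 = -5/2, m_2 = 0.
On [1, 2], p(x) = 1 - 25/6·(x - 1) - 5/4·(x - 1)² + 5/12·(x - 1)³.
With (x - 1) = 1/2: p(3/2) = -43/32.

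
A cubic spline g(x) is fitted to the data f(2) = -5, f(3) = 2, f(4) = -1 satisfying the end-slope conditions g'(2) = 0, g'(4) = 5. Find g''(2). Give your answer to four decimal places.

Put M_i = g'' at the i-th knot. Here h = (1, 1) and Δ = (7, -3), so the interior equations h_(i-1)·M_(i-1) + 2(h_(i-1)+h_i)·M_i + h_i·M_(i+1) = 6(Δ_i − Δ_(i-1)) read
  1·M_0 + 4·M_1 + 1·M_2 = 6(Δ_1 - Δ_0) = -60
Clamped end conditions give two more equations: 2h_0·M_0 + h_0·M_1 = 6(Δ_0 - g'(2)) = 42 and h_1·M_1 + 2h_1·M_2 = 6(g'(4) - Δ_1) = 48.
Forward elimination and back-substitution give M_0 = 77/2, M_1 = -35, M_2 = 83/2.

38.5000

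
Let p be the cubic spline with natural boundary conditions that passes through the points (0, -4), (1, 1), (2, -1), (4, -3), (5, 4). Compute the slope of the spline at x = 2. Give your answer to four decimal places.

Let M_i = p''(x_i). Step sizes h_i = 1, 1, 2, 1; slopes of the chords Δ_i = (y_(i+1) - y_i)/h_i = 5, -2, -1, 7.
  1·M_0 + 4·M_1 + 1·M_2 = 6(Δ_1 - Δ_0) = -42
  1·M_1 + 6·M_2 + 2·M_3 = 6(Δ_2 - Δ_1) = 6
  2·M_2 + 6·M_3 + 1·M_4 = 6(Δ_3 - Δ_2) = 48
Natural end conditions: M_0 = M_4 = 0.
Solving the tridiagonal system: M_0 = 0, M_1 = -642/61, M_2 = 6/61, M_3 = 486/61, M_4 = 0.
On [2, 4], p'(x) = b_2 + 2c_2·(x - 2) + 3d_2·(x - 2)² with b_2 = Δ_2 - h_2(2M_2 + M_3)/6 = -227/61, c_2 = M_2/2 = 3/61, d_2 = (M_3 - M_2)/(6h_2) = 40/61. So p'(2) = -227/61.

-3.7213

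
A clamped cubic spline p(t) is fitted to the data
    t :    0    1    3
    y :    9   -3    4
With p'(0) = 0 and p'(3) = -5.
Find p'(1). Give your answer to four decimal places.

-9.4167

Put m_i = p'' at the i-th knot. Here h = (1, 2) and Δ = (-12, 7/2), so the interior equations h_(i-1)·m_(i-1) + 2(h_(i-1)+h_i)·m_i + h_i·m_(i+1) = 6(Δ_i − Δ_(i-1)) read
  1·m_0 + 6·m_1 + 2·m_2 = 6(Δ_1 - Δ_0) = 93
Clamped end conditions give two more equations: 2h_0·m_0 + h_0·m_1 = 6(Δ_0 - p'(0)) = -72 and h_1·m_1 + 2h_1·m_2 = 6(p'(3) - Δ_1) = -51.
Solving the tridiagonal system: m_0 = -319/6, m_1 = 103/3, m_2 = -359/12.
On [1, 3], p'(t) = b_1 + 2c_1·(t - 1) + 3d_1·(t - 1)² with b_1 = Δ_1 - h_1(2m_1 + m_2)/6 = -113/12, c_1 = m_1/2 = 103/6, d_1 = (m_2 - m_1)/(6h_1) = -257/48. So p'(1) = -113/12.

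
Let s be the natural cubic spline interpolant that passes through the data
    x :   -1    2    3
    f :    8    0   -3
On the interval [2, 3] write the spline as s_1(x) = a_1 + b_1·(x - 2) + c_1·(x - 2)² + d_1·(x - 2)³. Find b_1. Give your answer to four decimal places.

Put σ_i = s'' at the i-th knot. Here h = (3, 1) and Δ = (-8/3, -3), so the interior equations h_(i-1)·σ_(i-1) + 2(h_(i-1)+h_i)·σ_i + h_i·σ_(i+1) = 6(Δ_i − Δ_(i-1)) read
  3·σ_0 + 8·σ_1 + 1·σ_2 = 6(Δ_1 - Δ_0) = -2
Natural end conditions: σ_0 = σ_2 = 0.
Forward elimination and back-substitution give σ_0 = 0, σ_1 = -1/4, σ_2 = 0.
On [2, 3], with s_1(x) = a_1 + b_1·(x - 2) + c_1·(x - 2)² + d_1·(x - 2)³: c_1 = σ_1/2 = -1/8, d_1 = (σ_2 - σ_1)/(6h_1) = 1/24, b_1 = Δ_1 - h_1(2σ_1 + σ_2)/6 = -35/12.

-2.9167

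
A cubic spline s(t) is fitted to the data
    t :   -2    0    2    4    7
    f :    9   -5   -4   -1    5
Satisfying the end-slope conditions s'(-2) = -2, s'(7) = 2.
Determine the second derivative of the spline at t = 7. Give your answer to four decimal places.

Let M_i = s''(x_i). Step sizes h_i = 2, 2, 2, 3; slopes of the chords Δ_i = (y_(i+1) - y_i)/h_i = -7, 1/2, 3/2, 2.
  2·M_0 + 8·M_1 + 2·M_2 = 6(Δ_1 - Δ_0) = 45
  2·M_1 + 8·M_2 + 2·M_3 = 6(Δ_2 - Δ_1) = 6
  2·M_2 + 10·M_3 + 3·M_4 = 6(Δ_3 - Δ_2) = 3
Clamped end conditions give two more equations: 2h_0·M_0 + h_0·M_1 = 6(Δ_0 - s'(-2)) = -30 and h_3·M_3 + 2h_3·M_4 = 6(s'(7) - Δ_3) = 0.
Solving the tridiagonal system: M_0 = -830/69, M_1 = 625/69, M_2 = -235/138, M_3 = 52/69, M_4 = -26/69.

-0.3768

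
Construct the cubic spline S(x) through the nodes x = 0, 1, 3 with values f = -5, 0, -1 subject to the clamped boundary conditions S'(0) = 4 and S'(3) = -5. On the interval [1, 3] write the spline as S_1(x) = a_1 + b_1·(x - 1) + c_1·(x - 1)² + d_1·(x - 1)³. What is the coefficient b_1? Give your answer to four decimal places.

Write σ_i for S''(x_i). With h_i = 1, 2 and divided differences Δ_i = 5, -1/2, the continuity of S' gives the tridiagonal system
  1·σ_0 + 6·σ_1 + 2·σ_2 = 6(Δ_1 - Δ_0) = -33
Clamped end conditions give two more equations: 2h_0·σ_0 + h_0·σ_1 = 6(Δ_0 - S'(0)) = 6 and h_1·σ_1 + 2h_1·σ_2 = 6(S'(3) - Δ_1) = -27.
Forward elimination and back-substitution give σ_0 = 11/2, σ_1 = -5, σ_2 = -17/4.
On [1, 3], with S_1(x) = a_1 + b_1·(x - 1) + c_1·(x - 1)² + d_1·(x - 1)³: c_1 = σ_1/2 = -5/2, d_1 = (σ_2 - σ_1)/(6h_1) = 1/16, b_1 = Δ_1 - h_1(2σ_1 + σ_2)/6 = 17/4.

4.2500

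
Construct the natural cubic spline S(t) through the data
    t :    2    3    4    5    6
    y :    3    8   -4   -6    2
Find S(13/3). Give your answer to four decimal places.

-6.4021

Let M_i = S''(x_i). Step sizes h_i = 1, 1, 1, 1; slopes of the chords Δ_i = (y_(i+1) - y_i)/h_i = 5, -12, -2, 8.
  1·M_0 + 4·M_1 + 1·M_2 = 6(Δ_1 - Δ_0) = -102
  1·M_1 + 4·M_2 + 1·M_3 = 6(Δ_2 - Δ_1) = 60
  1·M_2 + 4·M_3 + 1·M_4 = 6(Δ_3 - Δ_2) = 60
Natural end conditions: M_0 = M_4 = 0.
Solving the tridiagonal system: M_0 = 0, M_1 = -855/28, M_2 = 141/7, M_3 = 279/28, M_4 = 0.
On [4, 5], S(t) = -4 - 83/8·(t - 4) + 141/14·(t - 4)² - 95/56·(t - 4)³.
With (t - 4) = 1/3: S(13/3) = -1210/189.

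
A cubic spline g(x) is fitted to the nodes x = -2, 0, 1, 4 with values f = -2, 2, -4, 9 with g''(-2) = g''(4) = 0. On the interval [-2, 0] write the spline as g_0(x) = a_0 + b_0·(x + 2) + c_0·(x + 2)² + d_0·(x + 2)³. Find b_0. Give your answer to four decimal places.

Let M_i = g''(x_i). Step sizes h_i = 2, 1, 3; slopes of the chords Δ_i = (y_(i+1) - y_i)/h_i = 2, -6, 13/3.
  2·M_0 + 6·M_1 + 1·M_2 = 6(Δ_1 - Δ_0) = -48
  1·M_1 + 8·M_2 + 3·M_3 = 6(Δ_2 - Δ_1) = 62
Natural end conditions: M_0 = M_3 = 0.
Solving the tridiagonal system: M_0 = 0, M_1 = -446/47, M_2 = 420/47, M_3 = 0.
On [-2, 0], with g_0(x) = a_0 + b_0·(x + 2) + c_0·(x + 2)² + d_0·(x + 2)³: c_0 = M_0/2 = 0, d_0 = (M_1 - M_0)/(6h_0) = -223/282, b_0 = Δ_0 - h_0(2M_0 + M_1)/6 = 728/141.

5.1631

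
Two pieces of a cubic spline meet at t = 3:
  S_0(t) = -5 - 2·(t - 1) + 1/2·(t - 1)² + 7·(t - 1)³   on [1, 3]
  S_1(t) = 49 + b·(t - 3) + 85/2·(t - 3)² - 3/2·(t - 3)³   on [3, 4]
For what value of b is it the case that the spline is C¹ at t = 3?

84

S_0'(t) = -2 + 1·(t - 1) + 21·(t - 1)², so S_0'(3) = 84. On the right, S_1'(3) = b, so b = 84.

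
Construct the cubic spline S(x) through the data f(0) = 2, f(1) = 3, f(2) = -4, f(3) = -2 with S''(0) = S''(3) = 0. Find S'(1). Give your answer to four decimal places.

-4.4667

With σ_i denoting the second derivative at x_i, h_i = 1, 1, 1, and Δ_i = (y_(i+1) − y_i)/h_i = 1, -7, 2:
  1·σ_0 + 4·σ_1 + 1·σ_2 = 6(Δ_1 - Δ_0) = -48
  1·σ_1 + 4·σ_2 + 1·σ_3 = 6(Δ_2 - Δ_1) = 54
Natural end conditions: σ_0 = σ_3 = 0.
Hence σ_0 = 0, σ_1 = -82/5, σ_2 = 88/5, σ_3 = 0.
On [1, 2], S'(x) = b_1 + 2c_1·(x - 1) + 3d_1·(x - 1)² with b_1 = Δ_1 - h_1(2σ_1 + σ_2)/6 = -67/15, c_1 = σ_1/2 = -41/5, d_1 = (σ_2 - σ_1)/(6h_1) = 17/3. So S'(1) = -67/15.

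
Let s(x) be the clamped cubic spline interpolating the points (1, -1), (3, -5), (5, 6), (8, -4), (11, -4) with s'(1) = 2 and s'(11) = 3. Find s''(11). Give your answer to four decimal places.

1.2690

Let M_i = s''(x_i). Step sizes h_i = 2, 2, 3, 3; slopes of the chords Δ_i = (y_(i+1) - y_i)/h_i = -2, 11/2, -10/3, 0.
  2·M_0 + 8·M_1 + 2·M_2 = 6(Δ_1 - Δ_0) = 45
  2·M_1 + 10·M_2 + 3·M_3 = 6(Δ_2 - Δ_1) = -53
  3·M_2 + 12·M_3 + 3·M_4 = 6(Δ_3 - Δ_2) = 20
Clamped end conditions give two more equations: 2h_0·M_0 + h_0·M_1 = 6(Δ_0 - s'(1)) = -24 and h_3·M_3 + 2h_3·M_4 = 6(s'(11) - Δ_3) = 18.
Solving: M_0 = -1579/140, M_1 = 739/70, M_2 = -169/20, M_3 = 727/210, M_4 = 533/420.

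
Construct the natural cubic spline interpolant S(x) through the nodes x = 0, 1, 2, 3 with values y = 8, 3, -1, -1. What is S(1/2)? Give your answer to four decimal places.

5.5000

With m_i denoting the second derivative at x_i, h_i = 1, 1, 1, and Δ_i = (y_(i+1) − y_i)/h_i = -5, -4, 0:
  1·m_0 + 4·m_1 + 1·m_2 = 6(Δ_1 - Δ_0) = 6
  1·m_1 + 4·m_2 + 1·m_3 = 6(Δ_2 - Δ_1) = 24
Natural end conditions: m_0 = m_3 = 0.
Forward elimination and back-substitution give m_0 = 0, m_1 = 0, m_2 = 6, m_3 = 0.
On [0, 1], S(x) = 8 - 5·x + 0·x² + 0·x³.
With x = 1/2: S(1/2) = 11/2.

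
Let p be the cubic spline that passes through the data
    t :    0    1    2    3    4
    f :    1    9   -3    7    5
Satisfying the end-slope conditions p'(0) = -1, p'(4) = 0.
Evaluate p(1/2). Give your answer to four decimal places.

Put M_i = p'' at the i-th knot. Here h = (1, 1, 1, 1) and Δ = (8, -12, 10, -2), so the interior equations h_(i-1)·M_(i-1) + 2(h_(i-1)+h_i)·M_i + h_i·M_(i+1) = 6(Δ_i − Δ_(i-1)) read
  1·M_0 + 4·M_1 + 1·M_2 = 6(Δ_1 - Δ_0) = -120
  1·M_1 + 4·M_2 + 1·M_3 = 6(Δ_2 - Δ_1) = 132
  1·M_2 + 4·M_3 + 1·M_4 = 6(Δ_3 - Δ_2) = -72
Clamped end conditions give two more equations: 2h_0·M_0 + h_0·M_1 = 6(Δ_0 - p'(0)) = 54 and h_3·M_3 + 2h_3·M_4 = 6(p'(4) - Δ_3) = 12.
Forward elimination and back-substitution give M_0 = 1573/28, M_1 = -817/14, M_2 = 229/4, M_3 = -541/14, M_4 = 709/28.
On [0, 1], p(t) = 1 - 1·t + 1573/56·t² - 1069/56·t³.
With t = 1/2: p(1/2) = 2301/448.

5.1362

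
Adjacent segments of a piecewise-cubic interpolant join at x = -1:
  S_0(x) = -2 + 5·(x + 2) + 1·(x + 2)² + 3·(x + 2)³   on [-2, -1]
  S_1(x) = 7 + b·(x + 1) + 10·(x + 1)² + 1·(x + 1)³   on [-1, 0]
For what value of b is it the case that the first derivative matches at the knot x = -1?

16

S_0'(x) = 5 + 2·(x + 2) + 9·(x + 2)², so S_0'(-1) = 16. On the right, S_1'(-1) = b, so b = 16.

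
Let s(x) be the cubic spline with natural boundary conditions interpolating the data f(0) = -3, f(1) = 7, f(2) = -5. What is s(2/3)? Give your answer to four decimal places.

5.7037

Let m_i = s''(x_i). Step sizes h_i = 1, 1; slopes of the chords Δ_i = (y_(i+1) - y_i)/h_i = 10, -12.
  1·m_0 + 4·m_1 + 1·m_2 = 6(Δ_1 - Δ_0) = -132
Natural end conditions: m_0 = m_2 = 0.
Solving the tridiagonal system: m_0 = 0, m_1 = -33, m_2 = 0.
On [0, 1], s(x) = -3 + 31/2·x + 0·x² - 11/2·x³.
With x = 2/3: s(2/3) = 154/27.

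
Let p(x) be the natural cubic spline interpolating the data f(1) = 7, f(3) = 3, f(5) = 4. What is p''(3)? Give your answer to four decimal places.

1.8750

Put σ_i = p'' at the i-th knot. Here h = (2, 2) and Δ = (-2, 1/2), so the interior equations h_(i-1)·σ_(i-1) + 2(h_(i-1)+h_i)·σ_i + h_i·σ_(i+1) = 6(Δ_i − Δ_(i-1)) read
  2·σ_0 + 8·σ_1 + 2·σ_2 = 6(Δ_1 - Δ_0) = 15
Natural end conditions: σ_0 = σ_2 = 0.
Forward elimination and back-substitution give σ_0 = 0, σ_1 = 15/8, σ_2 = 0.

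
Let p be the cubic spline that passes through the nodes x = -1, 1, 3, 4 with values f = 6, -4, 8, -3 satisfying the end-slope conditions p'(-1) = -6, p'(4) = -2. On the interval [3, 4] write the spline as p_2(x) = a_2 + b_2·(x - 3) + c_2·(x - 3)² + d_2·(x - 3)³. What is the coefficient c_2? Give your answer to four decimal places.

Let M_i = p''(x_i). Step sizes h_i = 2, 2, 1; slopes of the chords Δ_i = (y_(i+1) - y_i)/h_i = -5, 6, -11.
  2·M_0 + 8·M_1 + 2·M_2 = 6(Δ_1 - Δ_0) = 66
  2·M_1 + 6·M_2 + 1·M_3 = 6(Δ_2 - Δ_1) = -102
Clamped end conditions give two more equations: 2h_0·M_0 + h_0·M_1 = 6(Δ_0 - p'(-1)) = 6 and h_2·M_2 + 2h_2·M_3 = 6(p'(4) - Δ_2) = 54.
Solving the tridiagonal system: M_0 = -167/23, M_1 = 403/23, M_2 = -686/23, M_3 = 964/23.
On [3, 4], with p_2(x) = a_2 + b_2·(x - 3) + c_2·(x - 3)² + d_2·(x - 3)³: c_2 = M_2/2 = -343/23, d_2 = (M_3 - M_2)/(6h_2) = 275/23, b_2 = Δ_2 - h_2(2M_2 + M_3)/6 = -185/23.

-14.9130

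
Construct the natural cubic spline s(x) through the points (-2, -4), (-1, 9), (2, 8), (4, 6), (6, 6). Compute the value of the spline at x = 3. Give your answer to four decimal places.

6.2640

Put σ_i = s'' at the i-th knot. Here h = (1, 3, 2, 2) and Δ = (13, -1/3, -1, 0), so the interior equations h_(i-1)·σ_(i-1) + 2(h_(i-1)+h_i)·σ_i + h_i·σ_(i+1) = 6(Δ_i − Δ_(i-1)) read
  1·σ_0 + 8·σ_1 + 3·σ_2 = 6(Δ_1 - Δ_0) = -80
  3·σ_1 + 10·σ_2 + 2·σ_3 = 6(Δ_2 - Δ_1) = -4
  2·σ_2 + 8·σ_3 + 2·σ_4 = 6(Δ_3 - Δ_2) = 6
Natural end conditions: σ_0 = σ_4 = 0.
Solving: σ_0 = 0, σ_1 = -1487/134, σ_2 = 196/67, σ_3 = 5/268, σ_4 = 0.
On [2, 4], s(x) = 8 - 2377/804·(x - 2) + 98/67·(x - 2)² - 779/3216·(x - 2)³.
With (x - 2) = 1: s(3) = 6715/1072.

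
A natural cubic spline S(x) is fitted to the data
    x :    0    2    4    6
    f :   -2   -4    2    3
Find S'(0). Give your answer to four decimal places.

-2.2333

Put M_i = S'' at the i-th knot. Here h = (2, 2, 2) and Δ = (-1, 3, 1/2), so the interior equations h_(i-1)·M_(i-1) + 2(h_(i-1)+h_i)·M_i + h_i·M_(i+1) = 6(Δ_i − Δ_(i-1)) read
  2·M_0 + 8·M_1 + 2·M_2 = 6(Δ_1 - Δ_0) = 24
  2·M_1 + 8·M_2 + 2·M_3 = 6(Δ_2 - Δ_1) = -15
Natural end conditions: M_0 = M_3 = 0.
Solving the tridiagonal system: M_0 = 0, M_1 = 37/10, M_2 = -14/5, M_3 = 0.
On [0, 2], S'(x) = b_0 + 2c_0·x + 3d_0·x² with b_0 = Δ_0 - h_0(2M_0 + M_1)/6 = -67/30, c_0 = M_0/2 = 0, d_0 = (M_1 - M_0)/(6h_0) = 37/120. So S'(0) = -67/30.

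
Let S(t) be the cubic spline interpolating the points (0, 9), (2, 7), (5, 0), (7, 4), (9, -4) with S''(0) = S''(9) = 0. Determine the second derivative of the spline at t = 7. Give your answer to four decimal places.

-5.5872

Let M_i = S''(x_i). Step sizes h_i = 2, 3, 2, 2; slopes of the chords Δ_i = (y_(i+1) - y_i)/h_i = -1, -7/3, 2, -4.
  2·M_0 + 10·M_1 + 3·M_2 = 6(Δ_1 - Δ_0) = -8
  3·M_1 + 10·M_2 + 2·M_3 = 6(Δ_2 - Δ_1) = 26
  2·M_2 + 8·M_3 + 2·M_4 = 6(Δ_3 - Δ_2) = -36
Natural end conditions: M_0 = M_4 = 0.
Hence M_0 = 0, M_1 = -181/86, M_2 = 187/43, M_3 = -961/172, M_4 = 0.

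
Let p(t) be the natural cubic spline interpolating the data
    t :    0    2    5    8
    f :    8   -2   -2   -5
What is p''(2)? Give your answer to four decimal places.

With m_i denoting the second derivative at x_i, h_i = 2, 3, 3, and Δ_i = (y_(i+1) − y_i)/h_i = -5, 0, -1:
  2·m_0 + 10·m_1 + 3·m_2 = 6(Δ_1 - Δ_0) = 30
  3·m_1 + 12·m_2 + 3·m_3 = 6(Δ_2 - Δ_1) = -6
Natural end conditions: m_0 = m_3 = 0.
Solving the tridiagonal system: m_0 = 0, m_1 = 126/37, m_2 = -50/37, m_3 = 0.

3.4054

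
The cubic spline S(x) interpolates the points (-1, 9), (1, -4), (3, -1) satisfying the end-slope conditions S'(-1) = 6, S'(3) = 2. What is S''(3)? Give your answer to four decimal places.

-6.2500

Put M_i = S'' at the i-th knot. Here h = (2, 2) and Δ = (-13/2, 3/2), so the interior equations h_(i-1)·M_(i-1) + 2(h_(i-1)+h_i)·M_i + h_i·M_(i+1) = 6(Δ_i − Δ_(i-1)) read
  2·M_0 + 8·M_1 + 2·M_2 = 6(Δ_1 - Δ_0) = 48
Clamped end conditions give two more equations: 2h_0·M_0 + h_0·M_1 = 6(Δ_0 - S'(-1)) = -75 and h_1·M_1 + 2h_1·M_2 = 6(S'(3) - Δ_1) = 3.
Hence M_0 = -103/4, M_1 = 14, M_2 = -25/4.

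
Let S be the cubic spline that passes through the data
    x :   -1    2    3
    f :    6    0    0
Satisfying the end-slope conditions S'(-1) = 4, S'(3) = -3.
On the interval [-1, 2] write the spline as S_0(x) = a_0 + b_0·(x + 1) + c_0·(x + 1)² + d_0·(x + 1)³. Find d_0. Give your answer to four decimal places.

0.8750

Let M_i = S''(x_i). Step sizes h_i = 3, 1; slopes of the chords Δ_i = (y_(i+1) - y_i)/h_i = -2, 0.
  3·M_0 + 8·M_1 + 1·M_2 = 6(Δ_1 - Δ_0) = 12
Clamped end conditions give two more equations: 2h_0·M_0 + h_0·M_1 = 6(Δ_0 - S'(-1)) = -36 and h_1·M_1 + 2h_1·M_2 = 6(S'(3) - Δ_1) = -18.
Solving: M_0 = -37/4, M_1 = 13/2, M_2 = -49/4.
On [-1, 2], with S_0(x) = a_0 + b_0·(x + 1) + c_0·(x + 1)² + d_0·(x + 1)³: c_0 = M_0/2 = -37/8, d_0 = (M_1 - M_0)/(6h_0) = 7/8, b_0 = Δ_0 - h_0(2M_0 + M_1)/6 = 4.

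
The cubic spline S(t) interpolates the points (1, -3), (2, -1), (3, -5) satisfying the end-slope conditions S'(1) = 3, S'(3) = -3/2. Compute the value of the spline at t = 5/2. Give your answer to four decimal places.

-3.0469

Put M_i = S'' at the i-th knot. Here h = (1, 1) and Δ = (2, -4), so the interior equations h_(i-1)·M_(i-1) + 2(h_(i-1)+h_i)·M_i + h_i·M_(i+1) = 6(Δ_i − Δ_(i-1)) read
  1·M_0 + 4·M_1 + 1·M_2 = 6(Δ_1 - Δ_0) = -36
Clamped end conditions give two more equations: 2h_0·M_0 + h_0·M_1 = 6(Δ_0 - S'(1)) = -6 and h_1·M_1 + 2h_1·M_2 = 6(S'(3) - Δ_1) = 15.
Solving: M_0 = 15/4, M_1 = -27/2, M_2 = 57/4.
On [2, 3], S(t) = -1 - 15/8·(t - 2) - 27/4·(t - 2)² + 37/8·(t - 2)³.
With (t - 2) = 1/2: S(5/2) = -195/64.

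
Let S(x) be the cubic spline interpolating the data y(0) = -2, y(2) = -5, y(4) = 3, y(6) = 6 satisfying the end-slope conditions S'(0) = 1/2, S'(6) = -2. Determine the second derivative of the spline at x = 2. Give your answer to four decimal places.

With M_i denoting the second derivative at x_i, h_i = 2, 2, 2, and Δ_i = (y_(i+1) − y_i)/h_i = -3/2, 4, 3/2:
  2·M_0 + 8·M_1 + 2·M_2 = 6(Δ_1 - Δ_0) = 33
  2·M_1 + 8·M_2 + 2·M_3 = 6(Δ_2 - Δ_1) = -15
Clamped end conditions give two more equations: 2h_0·M_0 + h_0·M_1 = 6(Δ_0 - S'(0)) = -12 and h_2·M_2 + 2h_2·M_3 = 6(S'(6) - Δ_2) = -21.
Forward elimination and back-substitution give M_0 = -92/15, M_1 = 94/15, M_2 = -73/30, M_3 = -121/30.

6.2667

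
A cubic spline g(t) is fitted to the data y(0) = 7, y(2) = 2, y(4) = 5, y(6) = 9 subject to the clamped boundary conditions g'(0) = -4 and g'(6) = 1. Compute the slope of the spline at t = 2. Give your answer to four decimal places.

-0.3667

With M_i denoting the second derivative at x_i, h_i = 2, 2, 2, and Δ_i = (y_(i+1) − y_i)/h_i = -5/2, 3/2, 2:
  2·M_0 + 8·M_1 + 2·M_2 = 6(Δ_1 - Δ_0) = 24
  2·M_1 + 8·M_2 + 2·M_3 = 6(Δ_2 - Δ_1) = 3
Clamped end conditions give two more equations: 2h_0·M_0 + h_0·M_1 = 6(Δ_0 - g'(0)) = 9 and h_2·M_2 + 2h_2·M_3 = 6(g'(6) - Δ_2) = -6.
Solving: M_0 = 13/15, M_1 = 83/30, M_2 = 1/15, M_3 = -23/15.
On [2, 4], g'(t) = b_1 + 2c_1·(t - 2) + 3d_1·(t - 2)² with b_1 = Δ_1 - h_1(2M_1 + M_2)/6 = -11/30, c_1 = M_1/2 = 83/60, d_1 = (M_2 - M_1)/(6h_1) = -9/40. So g'(2) = -11/30.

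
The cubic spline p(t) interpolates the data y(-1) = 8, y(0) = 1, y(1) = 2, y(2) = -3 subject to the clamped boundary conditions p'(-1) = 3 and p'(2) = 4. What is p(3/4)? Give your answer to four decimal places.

Put σ_i = p'' at the i-th knot. Here h = (1, 1, 1) and Δ = (-7, 1, -5), so the interior equations h_(i-1)·σ_(i-1) + 2(h_(i-1)+h_i)·σ_i + h_i·σ_(i+1) = 6(Δ_i − Δ_(i-1)) read
  1·σ_0 + 4·σ_1 + 1·σ_2 = 6(Δ_1 - Δ_0) = 48
  1·σ_1 + 4·σ_2 + 1·σ_3 = 6(Δ_2 - Δ_1) = -36
Clamped end conditions give two more equations: 2h_0·σ_0 + h_0·σ_1 = 6(Δ_0 - p'(-1)) = -60 and h_2·σ_2 + 2h_2·σ_3 = 6(p'(2) - Δ_2) = 54.
Hence σ_0 = -674/15, σ_1 = 448/15, σ_2 = -398/15, σ_3 = 604/15.
On [0, 1], p(t) = 1 - 68/15·t + 224/15·t² - 47/5·t³.
With t = 3/4: p(3/4) = 651/320.

2.0344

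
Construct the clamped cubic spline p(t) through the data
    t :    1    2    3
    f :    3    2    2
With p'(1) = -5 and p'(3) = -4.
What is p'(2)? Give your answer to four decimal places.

1.5000

Let M_i = p''(x_i). Step sizes h_i = 1, 1; slopes of the chords Δ_i = (y_(i+1) - y_i)/h_i = -1, 0.
  1·M_0 + 4·M_1 + 1·M_2 = 6(Δ_1 - Δ_0) = 6
Clamped end conditions give two more equations: 2h_0·M_0 + h_0·M_1 = 6(Δ_0 - p'(1)) = 24 and h_1·M_1 + 2h_1·M_2 = 6(p'(3) - Δ_1) = -24.
Forward elimination and back-substitution give M_0 = 11, M_1 = 2, M_2 = -13.
On [2, 3], p'(t) = b_1 + 2c_1·(t - 2) + 3d_1·(t - 2)² with b_1 = Δ_1 - h_1(2M_1 + M_2)/6 = 3/2, c_1 = M_1/2 = 1, d_1 = (M_2 - M_1)/(6h_1) = -5/2. So p'(2) = 3/2.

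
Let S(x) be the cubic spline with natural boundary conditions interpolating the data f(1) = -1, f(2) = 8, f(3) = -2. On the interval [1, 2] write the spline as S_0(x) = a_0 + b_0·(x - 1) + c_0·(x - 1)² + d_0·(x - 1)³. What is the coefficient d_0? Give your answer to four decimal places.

With σ_i denoting the second derivative at x_i, h_i = 1, 1, and Δ_i = (y_(i+1) − y_i)/h_i = 9, -10:
  1·σ_0 + 4·σ_1 + 1·σ_2 = 6(Δ_1 - Δ_0) = -114
Natural end conditions: σ_0 = σ_2 = 0.
Hence σ_0 = 0, σ_1 = -57/2, σ_2 = 0.
On [1, 2], with S_0(x) = a_0 + b_0·(x - 1) + c_0·(x - 1)² + d_0·(x - 1)³: c_0 = σ_0/2 = 0, d_0 = (σ_1 - σ_0)/(6h_0) = -19/4, b_0 = Δ_0 - h_0(2σ_0 + σ_1)/6 = 55/4.

-4.7500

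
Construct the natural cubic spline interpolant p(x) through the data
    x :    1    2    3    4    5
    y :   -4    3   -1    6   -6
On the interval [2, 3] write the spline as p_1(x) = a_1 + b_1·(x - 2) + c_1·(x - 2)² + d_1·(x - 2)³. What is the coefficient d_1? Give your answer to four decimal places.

Write m_i for p''(x_i). With h_i = 1, 1, 1, 1 and divided differences Δ_i = 7, -4, 7, -12, the continuity of p' gives the tridiagonal system
  1·m_0 + 4·m_1 + 1·m_2 = 6(Δ_1 - Δ_0) = -66
  1·m_1 + 4·m_2 + 1·m_3 = 6(Δ_2 - Δ_1) = 66
  1·m_2 + 4·m_3 + 1·m_4 = 6(Δ_3 - Δ_2) = -114
Natural end conditions: m_0 = m_4 = 0.
Solving: m_0 = 0, m_1 = -171/7, m_2 = 222/7, m_3 = -255/7, m_4 = 0.
On [2, 3], with p_1(x) = a_1 + b_1·(x - 2) + c_1·(x - 2)² + d_1·(x - 2)³: c_1 = m_1/2 = -171/14, d_1 = (m_2 - m_1)/(6h_1) = 131/14, b_1 = Δ_1 - h_1(2m_1 + m_2)/6 = -8/7.

9.3571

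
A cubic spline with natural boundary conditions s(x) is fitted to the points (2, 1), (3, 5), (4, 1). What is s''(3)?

Let M_i = s''(x_i). Step sizes h_i = 1, 1; slopes of the chords Δ_i = (y_(i+1) - y_i)/h_i = 4, -4.
  1·M_0 + 4·M_1 + 1·M_2 = 6(Δ_1 - Δ_0) = -48
Natural end conditions: M_0 = M_2 = 0.
Solving the tridiagonal system: M_0 = 0, M_1 = -12, M_2 = 0.

-12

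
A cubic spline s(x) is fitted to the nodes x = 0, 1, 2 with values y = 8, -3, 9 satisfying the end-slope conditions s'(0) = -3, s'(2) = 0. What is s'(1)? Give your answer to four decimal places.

Put M_i = s'' at the i-th knot. Here h = (1, 1) and Δ = (-11, 12), so the interior equations h_(i-1)·M_(i-1) + 2(h_(i-1)+h_i)·M_i + h_i·M_(i+1) = 6(Δ_i − Δ_(i-1)) read
  1·M_0 + 4·M_1 + 1·M_2 = 6(Δ_1 - Δ_0) = 138
Clamped end conditions give two more equations: 2h_0·M_0 + h_0·M_1 = 6(Δ_0 - s'(0)) = -48 and h_1·M_1 + 2h_1·M_2 = 6(s'(2) - Δ_1) = -72.
Solving the tridiagonal system: M_0 = -57, M_1 = 66, M_2 = -69.
On [1, 2], s'(x) = b_1 + 2c_1·(x - 1) + 3d_1·(x - 1)² with b_1 = Δ_1 - h_1(2M_1 + M_2)/6 = 3/2, c_1 = M_1/2 = 33, d_1 = (M_2 - M_1)/(6h_1) = -45/2. So s'(1) = 3/2.

1.5000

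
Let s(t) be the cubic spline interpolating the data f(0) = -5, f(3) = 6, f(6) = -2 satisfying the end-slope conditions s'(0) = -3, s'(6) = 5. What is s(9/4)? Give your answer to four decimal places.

Let M_i = s''(x_i). Step sizes h_i = 3, 3; slopes of the chords Δ_i = (y_(i+1) - y_i)/h_i = 11/3, -8/3.
  3·M_0 + 12·M_1 + 3·M_2 = 6(Δ_1 - Δ_0) = -38
Clamped end conditions give two more equations: 2h_0·M_0 + h_0·M_1 = 6(Δ_0 - s'(0)) = 40 and h_1·M_1 + 2h_1·M_2 = 6(s'(6) - Δ_1) = 46.
Forward elimination and back-substitution give M_0 = 67/6, M_1 = -9, M_2 = 73/6.
On [0, 3], s(t) = -5 - 3·t + 67/12·t² - 121/108·t³.
With t = 9/4: s(9/4) = 961/256.

3.7539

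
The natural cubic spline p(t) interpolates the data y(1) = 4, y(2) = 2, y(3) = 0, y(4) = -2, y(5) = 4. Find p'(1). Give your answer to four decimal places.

-2.1429

Let M_i = p''(x_i). Step sizes h_i = 1, 1, 1, 1; slopes of the chords Δ_i = (y_(i+1) - y_i)/h_i = -2, -2, -2, 6.
  1·M_0 + 4·M_1 + 1·M_2 = 6(Δ_1 - Δ_0) = 0
  1·M_1 + 4·M_2 + 1·M_3 = 6(Δ_2 - Δ_1) = 0
  1·M_2 + 4·M_3 + 1·M_4 = 6(Δ_3 - Δ_2) = 48
Natural end conditions: M_0 = M_4 = 0.
Forward elimination and back-substitution give M_0 = 0, M_1 = 6/7, M_2 = -24/7, M_3 = 90/7, M_4 = 0.
On [1, 2], p'(t) = b_0 + 2c_0·(t - 1) + 3d_0·(t - 1)² with b_0 = Δ_0 - h_0(2M_0 + M_1)/6 = -15/7, c_0 = M_0/2 = 0, d_0 = (M_1 - M_0)/(6h_0) = 1/7. So p'(1) = -15/7.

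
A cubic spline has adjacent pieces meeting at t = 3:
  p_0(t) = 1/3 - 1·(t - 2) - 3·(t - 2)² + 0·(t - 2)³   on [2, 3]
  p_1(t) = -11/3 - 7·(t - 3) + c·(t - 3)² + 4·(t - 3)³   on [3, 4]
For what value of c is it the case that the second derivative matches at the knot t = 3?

p_0''(t) = -6 + 0·(t - 2), so p_0''(3) = -6. On the right, p_1''(3) = 2c, so c = -3.

-3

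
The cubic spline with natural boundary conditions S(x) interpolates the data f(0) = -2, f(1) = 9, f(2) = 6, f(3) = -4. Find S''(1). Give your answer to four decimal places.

Write M_i for S''(x_i). With h_i = 1, 1, 1 and divided differences Δ_i = 11, -3, -10, the continuity of S' gives the tridiagonal system
  1·M_0 + 4·M_1 + 1·M_2 = 6(Δ_1 - Δ_0) = -84
  1·M_1 + 4·M_2 + 1·M_3 = 6(Δ_2 - Δ_1) = -42
Natural end conditions: M_0 = M_3 = 0.
Hence M_0 = 0, M_1 = -98/5, M_2 = -28/5, M_3 = 0.

-19.6000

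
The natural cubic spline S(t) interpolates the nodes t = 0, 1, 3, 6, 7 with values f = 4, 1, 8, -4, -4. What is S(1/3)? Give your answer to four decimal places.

2.5447

Put m_i = S'' at the i-th knot. Here h = (1, 2, 3, 1) and Δ = (-3, 7/2, -4, 0), so the interior equations h_(i-1)·m_(i-1) + 2(h_(i-1)+h_i)·m_i + h_i·m_(i+1) = 6(Δ_i − Δ_(i-1)) read
  1·m_0 + 6·m_1 + 2·m_2 = 6(Δ_1 - Δ_0) = 39
  2·m_1 + 10·m_2 + 3·m_3 = 6(Δ_2 - Δ_1) = -45
  3·m_2 + 8·m_3 + 1·m_4 = 6(Δ_3 - Δ_2) = 24
Natural end conditions: m_0 = m_4 = 0.
Solving: m_0 = 0, m_1 = 3633/394, m_2 = -1608/197, m_3 = 1194/197, m_4 = 0.
On [0, 1], S(t) = 4 - 3575/788·t + 0·t² + 1211/788·t³.
With t = 1/3: S(1/3) = 13535/5319.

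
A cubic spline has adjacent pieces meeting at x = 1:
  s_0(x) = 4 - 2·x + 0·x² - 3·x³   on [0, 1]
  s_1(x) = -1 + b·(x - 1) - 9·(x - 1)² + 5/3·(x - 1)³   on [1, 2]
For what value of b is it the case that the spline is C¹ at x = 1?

s_0'(x) = -2 + 0·x - 9·x², so s_0'(1) = -11. On the right, s_1'(1) = b, so b = -11.

-11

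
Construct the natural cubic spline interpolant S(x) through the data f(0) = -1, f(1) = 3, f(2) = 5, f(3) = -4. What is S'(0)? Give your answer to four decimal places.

Write σ_i for S''(x_i). With h_i = 1, 1, 1 and divided differences Δ_i = 4, 2, -9, the continuity of S' gives the tridiagonal system
  1·σ_0 + 4·σ_1 + 1·σ_2 = 6(Δ_1 - Δ_0) = -12
  1·σ_1 + 4·σ_2 + 1·σ_3 = 6(Δ_2 - Δ_1) = -66
Natural end conditions: σ_0 = σ_3 = 0.
Solving: σ_0 = 0, σ_1 = 6/5, σ_2 = -84/5, σ_3 = 0.
On [0, 1], S'(x) = b_0 + 2c_0·x + 3d_0·x² with b_0 = Δ_0 - h_0(2σ_0 + σ_1)/6 = 19/5, c_0 = σ_0/2 = 0, d_0 = (σ_1 - σ_0)/(6h_0) = 1/5. So S'(0) = 19/5.

3.8000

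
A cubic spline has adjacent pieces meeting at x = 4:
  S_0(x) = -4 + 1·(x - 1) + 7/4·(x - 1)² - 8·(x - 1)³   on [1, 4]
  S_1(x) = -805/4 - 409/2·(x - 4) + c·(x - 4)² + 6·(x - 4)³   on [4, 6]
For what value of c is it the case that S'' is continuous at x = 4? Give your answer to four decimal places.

-70.2500

S_0''(x) = 7/2 - 48·(x - 1), so S_0''(4) = -281/2. On the right, S_1''(4) = 2c, so c = -281/4.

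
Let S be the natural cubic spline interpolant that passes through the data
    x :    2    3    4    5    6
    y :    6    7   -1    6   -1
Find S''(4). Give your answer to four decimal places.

35.5714

With M_i denoting the second derivative at x_i, h_i = 1, 1, 1, 1, and Δ_i = (y_(i+1) − y_i)/h_i = 1, -8, 7, -7:
  1·M_0 + 4·M_1 + 1·M_2 = 6(Δ_1 - Δ_0) = -54
  1·M_1 + 4·M_2 + 1·M_3 = 6(Δ_2 - Δ_1) = 90
  1·M_2 + 4·M_3 + 1·M_4 = 6(Δ_3 - Δ_2) = -84
Natural end conditions: M_0 = M_4 = 0.
Forward elimination and back-substitution give M_0 = 0, M_1 = -627/28, M_2 = 249/7, M_3 = -837/28, M_4 = 0.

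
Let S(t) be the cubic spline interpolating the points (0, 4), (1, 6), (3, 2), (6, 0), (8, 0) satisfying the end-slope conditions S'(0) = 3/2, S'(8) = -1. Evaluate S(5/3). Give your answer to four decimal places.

Put M_i = S'' at the i-th knot. Here h = (1, 2, 3, 2) and Δ = (2, -2, -2/3, 0), so the interior equations h_(i-1)·M_(i-1) + 2(h_(i-1)+h_i)·M_i + h_i·M_(i+1) = 6(Δ_i − Δ_(i-1)) read
  1·M_0 + 6·M_1 + 2·M_2 = 6(Δ_1 - Δ_0) = -24
  2·M_1 + 10·M_2 + 3·M_3 = 6(Δ_2 - Δ_1) = 8
  3·M_2 + 10·M_3 + 2·M_4 = 6(Δ_3 - Δ_2) = 4
Clamped end conditions give two more equations: 2h_0·M_0 + h_0·M_1 = 6(Δ_0 - S'(0)) = 3 and h_3·M_3 + 2h_3·M_4 = 6(S'(8) - Δ_3) = -6.
Solving the tridiagonal system: M_0 = 1132/273, M_1 = -1445/273, M_2 = 493/273, M_3 = 16/91, M_4 = -289/182.
On [1, 3], S(t) = 6 + 253/273·(t - 1) - 1445/546·(t - 1)² + 323/546·(t - 1)³.
With (t - 1) = 2/3: S(5/3) = 41402/7371.

5.6169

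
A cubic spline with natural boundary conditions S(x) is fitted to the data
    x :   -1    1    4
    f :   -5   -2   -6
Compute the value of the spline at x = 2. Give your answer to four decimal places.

-2.3889

With M_i denoting the second derivative at x_i, h_i = 2, 3, and Δ_i = (y_(i+1) − y_i)/h_i = 3/2, -4/3:
  2·M_0 + 10·M_1 + 3·M_2 = 6(Δ_1 - Δ_0) = -17
Natural end conditions: M_0 = M_2 = 0.
Forward elimination and back-substitution give M_0 = 0, M_1 = -17/10, M_2 = 0.
On [1, 4], S(x) = -2 + 11/30·(x - 1) - 17/20·(x - 1)² + 17/180·(x - 1)³.
With (x - 1) = 1: S(2) = -43/18.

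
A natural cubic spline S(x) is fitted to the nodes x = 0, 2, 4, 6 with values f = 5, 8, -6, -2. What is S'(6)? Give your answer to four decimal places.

Put σ_i = S'' at the i-th knot. Here h = (2, 2, 2) and Δ = (3/2, -7, 2), so the interior equations h_(i-1)·σ_(i-1) + 2(h_(i-1)+h_i)·σ_i + h_i·σ_(i+1) = 6(Δ_i − Δ_(i-1)) read
  2·σ_0 + 8·σ_1 + 2·σ_2 = 6(Δ_1 - Δ_0) = -51
  2·σ_1 + 8·σ_2 + 2·σ_3 = 6(Δ_2 - Δ_1) = 54
Natural end conditions: σ_0 = σ_3 = 0.
Solving the tridiagonal system: σ_0 = 0, σ_1 = -43/5, σ_2 = 89/10, σ_3 = 0.
On [4, 6], S'(x) = b_2 + 2c_2·(x - 4) + 3d_2·(x - 4)² with b_2 = Δ_2 - h_2(2σ_2 + σ_3)/6 = -59/15, c_2 = σ_2/2 = 89/20, d_2 = (σ_3 - σ_2)/(6h_2) = -89/120. So S'(6) = 149/30.

4.9667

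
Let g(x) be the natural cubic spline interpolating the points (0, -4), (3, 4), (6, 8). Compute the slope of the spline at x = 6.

1

With M_i denoting the second derivative at x_i, h_i = 3, 3, and Δ_i = (y_(i+1) − y_i)/h_i = 8/3, 4/3:
  3·M_0 + 12·M_1 + 3·M_2 = 6(Δ_1 - Δ_0) = -8
Natural end conditions: M_0 = M_2 = 0.
Solving: M_0 = 0, M_1 = -2/3, M_2 = 0.
On [3, 6], g'(x) = b_1 + 2c_1·(x - 3) + 3d_1·(x - 3)² with b_1 = Δ_1 - h_1(2M_1 + M_2)/6 = 2, c_1 = M_1/2 = -1/3, d_1 = (M_2 - M_1)/(6h_1) = 1/27. So g'(6) = 1.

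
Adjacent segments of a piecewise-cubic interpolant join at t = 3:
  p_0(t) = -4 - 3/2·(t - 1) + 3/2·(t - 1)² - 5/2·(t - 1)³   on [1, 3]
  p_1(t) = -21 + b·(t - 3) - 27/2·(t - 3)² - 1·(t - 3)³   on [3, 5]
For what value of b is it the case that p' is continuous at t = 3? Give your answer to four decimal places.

p_0'(t) = -3/2 + 3·(t - 1) - 15/2·(t - 1)², so p_0'(3) = -51/2. On the right, p_1'(3) = b, so b = -51/2.

-25.5000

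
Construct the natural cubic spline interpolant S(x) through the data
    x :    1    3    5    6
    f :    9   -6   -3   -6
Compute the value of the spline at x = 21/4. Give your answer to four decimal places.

Put m_i = S'' at the i-th knot. Here h = (2, 2, 1) and Δ = (-15/2, 3/2, -3), so the interior equations h_(i-1)·m_(i-1) + 2(h_(i-1)+h_i)·m_i + h_i·m_(i+1) = 6(Δ_i − Δ_(i-1)) read
  2·m_0 + 8·m_1 + 2·m_2 = 6(Δ_1 - Δ_0) = 54
  2·m_1 + 6·m_2 + 1·m_3 = 6(Δ_2 - Δ_1) = -27
Natural end conditions: m_0 = m_3 = 0.
Hence m_0 = 0, m_1 = 189/22, m_2 = -81/11, m_3 = 0.
On [5, 6], S(x) = -3 - 6/11·(x - 5) - 81/22·(x - 5)² + 27/22·(x - 5)³.
With (x - 5) = 1/4: S(21/4) = -4713/1408.

-3.3473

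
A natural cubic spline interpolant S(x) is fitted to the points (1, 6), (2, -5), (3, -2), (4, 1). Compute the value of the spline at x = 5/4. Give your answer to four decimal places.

2.3750

Put M_i = S'' at the i-th knot. Here h = (1, 1, 1) and Δ = (-11, 3, 3), so the interior equations h_(i-1)·M_(i-1) + 2(h_(i-1)+h_i)·M_i + h_i·M_(i+1) = 6(Δ_i − Δ_(i-1)) read
  1·M_0 + 4·M_1 + 1·M_2 = 6(Δ_1 - Δ_0) = 84
  1·M_1 + 4·M_2 + 1·M_3 = 6(Δ_2 - Δ_1) = 0
Natural end conditions: M_0 = M_3 = 0.
Forward elimination and back-substitution give M_0 = 0, M_1 = 112/5, M_2 = -28/5, M_3 = 0.
On [1, 2], S(x) = 6 - 221/15·(x - 1) + 0·(x - 1)² + 56/15·(x - 1)³.
With (x - 1) = 1/4: S(5/4) = 19/8.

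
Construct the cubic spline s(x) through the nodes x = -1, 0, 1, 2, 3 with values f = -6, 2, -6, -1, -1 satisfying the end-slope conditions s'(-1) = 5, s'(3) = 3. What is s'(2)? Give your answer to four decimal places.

Let M_i = s''(x_i). Step sizes h_i = 1, 1, 1, 1; slopes of the chords Δ_i = (y_(i+1) - y_i)/h_i = 8, -8, 5, 0.
  1·M_0 + 4·M_1 + 1·M_2 = 6(Δ_1 - Δ_0) = -96
  1·M_1 + 4·M_2 + 1·M_3 = 6(Δ_2 - Δ_1) = 78
  1·M_2 + 4·M_3 + 1·M_4 = 6(Δ_3 - Δ_2) = -30
Clamped end conditions give two more equations: 2h_0·M_0 + h_0·M_1 = 6(Δ_0 - s'(-1)) = 18 and h_3·M_3 + 2h_3·M_4 = 6(s'(3) - Δ_3) = 18.
Solving: M_0 = 811/28, M_1 = -559/14, M_2 = 139/4, M_3 = -295/14, M_4 = 547/28.
On [2, 3], s'(x) = b_3 + 2c_3·(x - 2) + 3d_3·(x - 2)² with b_3 = Δ_3 - h_3(2M_3 + M_4)/6 = 211/56, c_3 = M_3/2 = -295/28, d_3 = (M_4 - M_3)/(6h_3) = 379/56. So s'(2) = 211/56.

3.7679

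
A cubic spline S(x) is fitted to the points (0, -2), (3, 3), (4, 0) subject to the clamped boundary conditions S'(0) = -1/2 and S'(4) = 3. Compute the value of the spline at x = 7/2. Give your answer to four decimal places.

0.6484

With M_i denoting the second derivative at x_i, h_i = 3, 1, and Δ_i = (y_(i+1) − y_i)/h_i = 5/3, -3:
  3·M_0 + 8·M_1 + 1·M_2 = 6(Δ_1 - Δ_0) = -28
Clamped end conditions give two more equations: 2h_0·M_0 + h_0·M_1 = 6(Δ_0 - S'(0)) = 13 and h_1·M_1 + 2h_1·M_2 = 6(S'(4) - Δ_1) = 36.
Solving the tridiagonal system: M_0 = 157/24, M_1 = -35/4, M_2 = 179/8.
On [3, 4], S(x) = 3 - 61/16·(x - 3) - 35/8·(x - 3)² + 83/16·(x - 3)³.
With (x - 3) = 1/2: S(7/2) = 83/128.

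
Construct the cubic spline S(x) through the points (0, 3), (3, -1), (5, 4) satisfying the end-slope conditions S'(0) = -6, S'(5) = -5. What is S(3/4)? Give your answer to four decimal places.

-0.7398

Put M_i = S'' at the i-th knot. Here h = (3, 2) and Δ = (-4/3, 5/2), so the interior equations h_(i-1)·M_(i-1) + 2(h_(i-1)+h_i)·M_i + h_i·M_(i+1) = 6(Δ_i − Δ_(i-1)) read
  3·M_0 + 10·M_1 + 2·M_2 = 6(Δ_1 - Δ_0) = 23
Clamped end conditions give two more equations: 2h_0·M_0 + h_0·M_1 = 6(Δ_0 - S'(0)) = 28 and h_1·M_1 + 2h_1·M_2 = 6(S'(5) - Δ_1) = -45.
Solving: M_0 = 77/30, M_1 = 21/5, M_2 = -267/20.
On [0, 3], S(x) = 3 - 6·x + 77/60·x² + 49/540·x³.
With x = 3/4: S(3/4) = -947/1280.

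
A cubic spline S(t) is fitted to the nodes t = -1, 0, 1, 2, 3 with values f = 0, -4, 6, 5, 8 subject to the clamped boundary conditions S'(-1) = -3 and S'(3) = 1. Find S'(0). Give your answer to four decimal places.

Write M_i for S''(x_i). With h_i = 1, 1, 1, 1 and divided differences Δ_i = -4, 10, -1, 3, the continuity of S' gives the tridiagonal system
  1·M_0 + 4·M_1 + 1·M_2 = 6(Δ_1 - Δ_0) = 84
  1·M_1 + 4·M_2 + 1·M_3 = 6(Δ_2 - Δ_1) = -66
  1·M_2 + 4·M_3 + 1·M_4 = 6(Δ_3 - Δ_2) = 24
Clamped end conditions give two more equations: 2h_0·M_0 + h_0·M_1 = 6(Δ_0 - S'(-1)) = -6 and h_3·M_3 + 2h_3·M_4 = 6(S'(3) - Δ_3) = -12.
Solving the tridiagonal system: M_0 = -137/7, M_1 = 232/7, M_2 = -29, M_3 = 118/7, M_4 = -101/7.
On [0, 1], S'(t) = b_1 + 2c_1·t + 3d_1·t² with b_1 = Δ_1 - h_1(2M_1 + M_2)/6 = 53/14, c_1 = M_1/2 = 116/7, d_1 = (M_2 - M_1)/(6h_1) = -145/14. So S'(0) = 53/14.

3.7857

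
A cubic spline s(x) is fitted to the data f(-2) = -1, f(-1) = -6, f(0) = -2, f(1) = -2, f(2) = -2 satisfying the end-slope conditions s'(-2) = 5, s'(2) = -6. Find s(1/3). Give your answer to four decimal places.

-1.5159

With M_i denoting the second derivative at x_i, h_i = 1, 1, 1, 1, and Δ_i = (y_(i+1) − y_i)/h_i = -5, 4, 0, 0:
  1·M_0 + 4·M_1 + 1·M_2 = 6(Δ_1 - Δ_0) = 54
  1·M_1 + 4·M_2 + 1·M_3 = 6(Δ_2 - Δ_1) = -24
  1·M_2 + 4·M_3 + 1·M_4 = 6(Δ_3 - Δ_2) = 0
Clamped end conditions give two more equations: 2h_0·M_0 + h_0·M_1 = 6(Δ_0 - s'(-2)) = -60 and h_3·M_3 + 2h_3·M_4 = 6(s'(2) - Δ_3) = -36.
Solving: M_0 = -619/14, M_1 = 199/7, M_2 = -31/2, M_3 = 67/7, M_4 = -319/14.
On [0, 1], s(x) = -2 + 25/7·x - 31/4·x² + 117/28·x³.
With x = 1/3: s(1/3) = -191/126.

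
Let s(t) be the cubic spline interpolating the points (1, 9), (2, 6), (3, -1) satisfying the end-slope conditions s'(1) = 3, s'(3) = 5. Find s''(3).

43

Write M_i for s''(x_i). With h_i = 1, 1 and divided differences Δ_i = -3, -7, the continuity of s' gives the tridiagonal system
  1·M_0 + 4·M_1 + 1·M_2 = 6(Δ_1 - Δ_0) = -24
Clamped end conditions give two more equations: 2h_0·M_0 + h_0·M_1 = 6(Δ_0 - s'(1)) = -36 and h_1·M_1 + 2h_1·M_2 = 6(s'(3) - Δ_1) = 72.
Forward elimination and back-substitution give M_0 = -11, M_1 = -14, M_2 = 43.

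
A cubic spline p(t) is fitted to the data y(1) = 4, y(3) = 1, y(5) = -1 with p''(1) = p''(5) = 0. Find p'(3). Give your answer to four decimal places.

Let m_i = p''(x_i). Step sizes h_i = 2, 2; slopes of the chords Δ_i = (y_(i+1) - y_i)/h_i = -3/2, -1.
  2·m_0 + 8·m_1 + 2·m_2 = 6(Δ_1 - Δ_0) = 3
Natural end conditions: m_0 = m_2 = 0.
Hence m_0 = 0, m_1 = 3/8, m_2 = 0.
On [3, 5], p'(t) = b_1 + 2c_1·(t - 3) + 3d_1·(t - 3)² with b_1 = Δ_1 - h_1(2m_1 + m_2)/6 = -5/4, c_1 = m_1/2 = 3/16, d_1 = (m_2 - m_1)/(6h_1) = -1/32. So p'(3) = -5/4.

-1.2500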